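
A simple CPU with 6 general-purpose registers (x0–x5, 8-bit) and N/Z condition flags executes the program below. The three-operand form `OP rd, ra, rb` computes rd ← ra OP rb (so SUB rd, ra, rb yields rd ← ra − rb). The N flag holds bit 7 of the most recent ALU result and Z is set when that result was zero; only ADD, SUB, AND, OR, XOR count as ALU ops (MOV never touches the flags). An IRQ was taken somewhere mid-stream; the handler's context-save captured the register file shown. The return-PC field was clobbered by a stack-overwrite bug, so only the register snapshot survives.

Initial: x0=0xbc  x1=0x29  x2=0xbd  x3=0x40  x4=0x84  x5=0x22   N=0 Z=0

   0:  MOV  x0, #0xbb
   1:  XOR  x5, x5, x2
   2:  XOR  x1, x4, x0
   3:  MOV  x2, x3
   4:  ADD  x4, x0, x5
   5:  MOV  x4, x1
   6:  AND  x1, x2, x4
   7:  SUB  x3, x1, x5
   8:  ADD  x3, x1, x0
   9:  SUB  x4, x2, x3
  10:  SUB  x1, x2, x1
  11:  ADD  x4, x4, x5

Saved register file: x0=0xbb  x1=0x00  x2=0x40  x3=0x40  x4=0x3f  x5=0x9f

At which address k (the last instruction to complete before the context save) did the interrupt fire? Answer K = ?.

after  0: x0=0xbb x1=0x29 x2=0xbd x3=0x40 x4=0x84 x5=0x22  N=0 Z=0
after  1: x0=0xbb x1=0x29 x2=0xbd x3=0x40 x4=0x84 x5=0x9f  N=1 Z=0
after  2: x0=0xbb x1=0x3f x2=0xbd x3=0x40 x4=0x84 x5=0x9f  N=0 Z=0
after  3: x0=0xbb x1=0x3f x2=0x40 x3=0x40 x4=0x84 x5=0x9f  N=0 Z=0
after  4: x0=0xbb x1=0x3f x2=0x40 x3=0x40 x4=0x5a x5=0x9f  N=0 Z=0
after  5: x0=0xbb x1=0x3f x2=0x40 x3=0x40 x4=0x3f x5=0x9f  N=0 Z=0
after  6: x0=0xbb x1=0x00 x2=0x40 x3=0x40 x4=0x3f x5=0x9f  N=0 Z=1
-- IRQ taken; context saved, return-PC = 7 --

K = 6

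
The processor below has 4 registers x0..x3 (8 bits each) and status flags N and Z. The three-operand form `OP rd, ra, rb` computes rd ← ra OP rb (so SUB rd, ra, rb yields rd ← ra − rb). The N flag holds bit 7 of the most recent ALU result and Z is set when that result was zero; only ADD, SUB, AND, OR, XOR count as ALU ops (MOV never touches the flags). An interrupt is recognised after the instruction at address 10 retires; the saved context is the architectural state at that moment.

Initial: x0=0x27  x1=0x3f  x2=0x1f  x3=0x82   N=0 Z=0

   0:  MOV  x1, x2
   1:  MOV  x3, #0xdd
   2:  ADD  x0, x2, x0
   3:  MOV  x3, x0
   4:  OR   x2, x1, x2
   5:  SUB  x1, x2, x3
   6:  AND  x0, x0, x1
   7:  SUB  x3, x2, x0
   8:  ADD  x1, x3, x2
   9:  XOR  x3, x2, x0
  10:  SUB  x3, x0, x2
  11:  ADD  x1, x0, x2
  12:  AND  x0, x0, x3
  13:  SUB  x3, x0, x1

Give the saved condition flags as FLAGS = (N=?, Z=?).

after  0: x0=0x27 x1=0x1f x2=0x1f x3=0x82  N=0 Z=0
after  1: x0=0x27 x1=0x1f x2=0x1f x3=0xdd  N=0 Z=0
after  2: x0=0x46 x1=0x1f x2=0x1f x3=0xdd  N=0 Z=0
after  3: x0=0x46 x1=0x1f x2=0x1f x3=0x46  N=0 Z=0
after  4: x0=0x46 x1=0x1f x2=0x1f x3=0x46  N=0 Z=0
after  5: x0=0x46 x1=0xd9 x2=0x1f x3=0x46  N=1 Z=0
after  6: x0=0x40 x1=0xd9 x2=0x1f x3=0x46  N=0 Z=0
after  7: x0=0x40 x1=0xd9 x2=0x1f x3=0xdf  N=1 Z=0
after  8: x0=0x40 x1=0xfe x2=0x1f x3=0xdf  N=1 Z=0
after  9: x0=0x40 x1=0xfe x2=0x1f x3=0x5f  N=0 Z=0
after 10: x0=0x40 x1=0xfe x2=0x1f x3=0x21  N=0 Z=0
-- IRQ taken; context saved, return-PC = 11 --

FLAGS = (N=0, Z=0)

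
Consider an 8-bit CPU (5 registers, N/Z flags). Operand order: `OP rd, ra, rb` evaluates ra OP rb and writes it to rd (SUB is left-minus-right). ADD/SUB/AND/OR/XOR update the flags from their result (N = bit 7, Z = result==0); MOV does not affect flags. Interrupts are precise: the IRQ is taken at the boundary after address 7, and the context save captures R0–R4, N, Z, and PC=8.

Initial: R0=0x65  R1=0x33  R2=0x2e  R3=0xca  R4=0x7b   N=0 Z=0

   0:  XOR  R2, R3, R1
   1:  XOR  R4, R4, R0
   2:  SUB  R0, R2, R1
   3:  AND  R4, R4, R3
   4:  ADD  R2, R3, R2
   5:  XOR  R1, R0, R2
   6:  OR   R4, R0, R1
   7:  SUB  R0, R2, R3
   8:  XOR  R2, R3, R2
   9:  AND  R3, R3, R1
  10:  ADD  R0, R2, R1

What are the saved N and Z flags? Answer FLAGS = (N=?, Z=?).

after  0: R0=0x65 R1=0x33 R2=0xf9 R3=0xca R4=0x7b  N=1 Z=0
after  1: R0=0x65 R1=0x33 R2=0xf9 R3=0xca R4=0x1e  N=0 Z=0
after  2: R0=0xc6 R1=0x33 R2=0xf9 R3=0xca R4=0x1e  N=1 Z=0
after  3: R0=0xc6 R1=0x33 R2=0xf9 R3=0xca R4=0x0a  N=0 Z=0
after  4: R0=0xc6 R1=0x33 R2=0xc3 R3=0xca R4=0x0a  N=1 Z=0
after  5: R0=0xc6 R1=0x05 R2=0xc3 R3=0xca R4=0x0a  N=0 Z=0
after  6: R0=0xc6 R1=0x05 R2=0xc3 R3=0xca R4=0xc7  N=1 Z=0
after  7: R0=0xf9 R1=0x05 R2=0xc3 R3=0xca R4=0xc7  N=1 Z=0
-- IRQ taken; context saved, return-PC = 8 --

FLAGS = (N=1, Z=0)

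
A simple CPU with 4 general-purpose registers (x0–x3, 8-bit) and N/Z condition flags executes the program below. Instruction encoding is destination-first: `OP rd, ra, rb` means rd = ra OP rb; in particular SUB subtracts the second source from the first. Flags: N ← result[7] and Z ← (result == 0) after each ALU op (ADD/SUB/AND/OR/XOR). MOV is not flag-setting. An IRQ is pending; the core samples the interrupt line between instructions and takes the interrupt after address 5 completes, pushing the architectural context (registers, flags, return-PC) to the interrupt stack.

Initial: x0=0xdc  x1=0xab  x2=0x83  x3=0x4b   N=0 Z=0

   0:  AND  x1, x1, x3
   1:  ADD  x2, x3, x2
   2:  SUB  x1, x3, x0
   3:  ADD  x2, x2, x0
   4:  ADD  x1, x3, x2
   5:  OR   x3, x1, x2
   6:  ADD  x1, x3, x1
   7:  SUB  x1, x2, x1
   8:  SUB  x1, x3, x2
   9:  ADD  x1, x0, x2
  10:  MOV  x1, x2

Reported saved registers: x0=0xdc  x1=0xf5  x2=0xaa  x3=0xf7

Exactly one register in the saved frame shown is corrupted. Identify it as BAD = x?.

BAD = x3

after  0: x0=0xdc x1=0x0b x2=0x83 x3=0x4b  N=0 Z=0
after  1: x0=0xdc x1=0x0b x2=0xce x3=0x4b  N=1 Z=0
after  2: x0=0xdc x1=0x6f x2=0xce x3=0x4b  N=0 Z=0
after  3: x0=0xdc x1=0x6f x2=0xaa x3=0x4b  N=1 Z=0
after  4: x0=0xdc x1=0xf5 x2=0xaa x3=0x4b  N=1 Z=0
after  5: x0=0xdc x1=0xf5 x2=0xaa x3=0xff  N=1 Z=0
-- IRQ taken; context saved, return-PC = 6 --
mismatch: x3: reported 0xf7 vs actual 0xff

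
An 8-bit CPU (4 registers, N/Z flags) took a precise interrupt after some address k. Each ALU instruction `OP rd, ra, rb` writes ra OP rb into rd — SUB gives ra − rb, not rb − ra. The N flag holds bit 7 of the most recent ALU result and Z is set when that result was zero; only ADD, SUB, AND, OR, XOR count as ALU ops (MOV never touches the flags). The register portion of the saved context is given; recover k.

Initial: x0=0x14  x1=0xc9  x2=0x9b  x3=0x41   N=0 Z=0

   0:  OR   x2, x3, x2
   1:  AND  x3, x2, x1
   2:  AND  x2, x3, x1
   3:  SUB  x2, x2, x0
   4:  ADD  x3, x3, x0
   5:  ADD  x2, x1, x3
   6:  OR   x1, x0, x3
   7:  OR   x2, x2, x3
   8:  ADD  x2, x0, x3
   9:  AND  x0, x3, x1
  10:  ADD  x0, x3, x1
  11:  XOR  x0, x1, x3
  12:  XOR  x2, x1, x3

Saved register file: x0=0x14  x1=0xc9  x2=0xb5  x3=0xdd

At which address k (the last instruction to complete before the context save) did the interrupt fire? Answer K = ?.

K = 4

after  0: x0=0x14 x1=0xc9 x2=0xdb x3=0x41  N=1 Z=0
after  1: x0=0x14 x1=0xc9 x2=0xdb x3=0xc9  N=1 Z=0
after  2: x0=0x14 x1=0xc9 x2=0xc9 x3=0xc9  N=1 Z=0
after  3: x0=0x14 x1=0xc9 x2=0xb5 x3=0xc9  N=1 Z=0
after  4: x0=0x14 x1=0xc9 x2=0xb5 x3=0xdd  N=1 Z=0
-- IRQ taken; context saved, return-PC = 5 --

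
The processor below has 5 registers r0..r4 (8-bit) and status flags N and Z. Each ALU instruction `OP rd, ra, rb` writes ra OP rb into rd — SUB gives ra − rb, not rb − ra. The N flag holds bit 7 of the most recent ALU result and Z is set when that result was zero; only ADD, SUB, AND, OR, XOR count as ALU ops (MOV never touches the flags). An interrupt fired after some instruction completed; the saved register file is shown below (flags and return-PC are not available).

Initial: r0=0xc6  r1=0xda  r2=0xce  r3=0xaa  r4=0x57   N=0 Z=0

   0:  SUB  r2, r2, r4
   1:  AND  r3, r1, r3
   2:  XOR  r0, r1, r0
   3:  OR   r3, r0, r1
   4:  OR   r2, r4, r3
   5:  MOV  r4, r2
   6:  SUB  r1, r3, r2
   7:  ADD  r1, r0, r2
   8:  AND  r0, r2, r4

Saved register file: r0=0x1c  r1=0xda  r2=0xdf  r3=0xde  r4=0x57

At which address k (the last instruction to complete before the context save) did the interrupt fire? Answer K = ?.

after  0: r0=0xc6 r1=0xda r2=0x77 r3=0xaa r4=0x57  N=0 Z=0
after  1: r0=0xc6 r1=0xda r2=0x77 r3=0x8a r4=0x57  N=1 Z=0
after  2: r0=0x1c r1=0xda r2=0x77 r3=0x8a r4=0x57  N=0 Z=0
after  3: r0=0x1c r1=0xda r2=0x77 r3=0xde r4=0x57  N=1 Z=0
after  4: r0=0x1c r1=0xda r2=0xdf r3=0xde r4=0x57  N=1 Z=0
-- IRQ taken; context saved, return-PC = 5 --

K = 4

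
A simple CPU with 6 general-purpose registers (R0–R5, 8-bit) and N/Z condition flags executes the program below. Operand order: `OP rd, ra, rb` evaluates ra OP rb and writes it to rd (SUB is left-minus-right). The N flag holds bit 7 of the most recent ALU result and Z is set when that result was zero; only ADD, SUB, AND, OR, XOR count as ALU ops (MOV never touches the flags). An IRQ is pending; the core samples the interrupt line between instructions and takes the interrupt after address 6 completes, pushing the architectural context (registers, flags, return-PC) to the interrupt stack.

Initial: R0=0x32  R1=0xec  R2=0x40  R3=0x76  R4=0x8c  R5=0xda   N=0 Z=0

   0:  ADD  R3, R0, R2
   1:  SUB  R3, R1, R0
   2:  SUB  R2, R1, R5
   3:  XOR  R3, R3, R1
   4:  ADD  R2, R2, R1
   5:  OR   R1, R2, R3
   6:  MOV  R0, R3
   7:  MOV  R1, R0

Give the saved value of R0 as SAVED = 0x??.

SAVED = 0x56

after  0: R0=0x32 R1=0xec R2=0x40 R3=0x72 R4=0x8c R5=0xda  N=0 Z=0
after  1: R0=0x32 R1=0xec R2=0x40 R3=0xba R4=0x8c R5=0xda  N=1 Z=0
after  2: R0=0x32 R1=0xec R2=0x12 R3=0xba R4=0x8c R5=0xda  N=0 Z=0
after  3: R0=0x32 R1=0xec R2=0x12 R3=0x56 R4=0x8c R5=0xda  N=0 Z=0
after  4: R0=0x32 R1=0xec R2=0xfe R3=0x56 R4=0x8c R5=0xda  N=1 Z=0
after  5: R0=0x32 R1=0xfe R2=0xfe R3=0x56 R4=0x8c R5=0xda  N=1 Z=0
after  6: R0=0x56 R1=0xfe R2=0xfe R3=0x56 R4=0x8c R5=0xda  N=1 Z=0
-- IRQ taken; context saved, return-PC = 7 --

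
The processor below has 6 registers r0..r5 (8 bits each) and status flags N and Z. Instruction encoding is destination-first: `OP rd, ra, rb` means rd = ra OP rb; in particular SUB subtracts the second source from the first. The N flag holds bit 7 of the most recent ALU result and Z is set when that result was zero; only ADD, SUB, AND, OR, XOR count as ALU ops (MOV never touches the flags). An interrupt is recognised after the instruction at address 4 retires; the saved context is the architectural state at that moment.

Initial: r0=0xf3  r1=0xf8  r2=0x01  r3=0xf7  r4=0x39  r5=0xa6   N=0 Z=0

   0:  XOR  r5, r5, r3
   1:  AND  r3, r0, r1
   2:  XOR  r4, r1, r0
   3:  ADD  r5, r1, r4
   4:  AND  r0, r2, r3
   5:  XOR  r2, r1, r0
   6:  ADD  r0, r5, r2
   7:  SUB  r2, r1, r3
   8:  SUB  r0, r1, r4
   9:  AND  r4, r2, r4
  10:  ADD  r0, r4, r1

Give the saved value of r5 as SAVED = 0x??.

SAVED = 0x03

after  0: r0=0xf3 r1=0xf8 r2=0x01 r3=0xf7 r4=0x39 r5=0x51  N=0 Z=0
after  1: r0=0xf3 r1=0xf8 r2=0x01 r3=0xf0 r4=0x39 r5=0x51  N=1 Z=0
after  2: r0=0xf3 r1=0xf8 r2=0x01 r3=0xf0 r4=0x0b r5=0x51  N=0 Z=0
after  3: r0=0xf3 r1=0xf8 r2=0x01 r3=0xf0 r4=0x0b r5=0x03  N=0 Z=0
after  4: r0=0x00 r1=0xf8 r2=0x01 r3=0xf0 r4=0x0b r5=0x03  N=0 Z=1
-- IRQ taken; context saved, return-PC = 5 --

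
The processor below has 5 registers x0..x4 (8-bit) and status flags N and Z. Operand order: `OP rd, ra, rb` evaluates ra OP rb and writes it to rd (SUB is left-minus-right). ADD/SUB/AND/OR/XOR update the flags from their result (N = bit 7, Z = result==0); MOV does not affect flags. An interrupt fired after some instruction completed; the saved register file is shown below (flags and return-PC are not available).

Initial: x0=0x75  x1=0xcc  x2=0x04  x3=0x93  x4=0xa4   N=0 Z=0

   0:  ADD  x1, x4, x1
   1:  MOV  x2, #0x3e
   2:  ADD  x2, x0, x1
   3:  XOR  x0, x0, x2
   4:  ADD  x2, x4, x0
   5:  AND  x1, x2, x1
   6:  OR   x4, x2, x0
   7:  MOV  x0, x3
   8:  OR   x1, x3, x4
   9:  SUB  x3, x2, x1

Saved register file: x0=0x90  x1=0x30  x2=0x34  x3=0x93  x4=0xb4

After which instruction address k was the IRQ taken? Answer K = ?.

after  0: x0=0x75 x1=0x70 x2=0x04 x3=0x93 x4=0xa4  N=0 Z=0
after  1: x0=0x75 x1=0x70 x2=0x3e x3=0x93 x4=0xa4  N=0 Z=0
after  2: x0=0x75 x1=0x70 x2=0xe5 x3=0x93 x4=0xa4  N=1 Z=0
after  3: x0=0x90 x1=0x70 x2=0xe5 x3=0x93 x4=0xa4  N=1 Z=0
after  4: x0=0x90 x1=0x70 x2=0x34 x3=0x93 x4=0xa4  N=0 Z=0
after  5: x0=0x90 x1=0x30 x2=0x34 x3=0x93 x4=0xa4  N=0 Z=0
after  6: x0=0x90 x1=0x30 x2=0x34 x3=0x93 x4=0xb4  N=1 Z=0
-- IRQ taken; context saved, return-PC = 7 --

K = 6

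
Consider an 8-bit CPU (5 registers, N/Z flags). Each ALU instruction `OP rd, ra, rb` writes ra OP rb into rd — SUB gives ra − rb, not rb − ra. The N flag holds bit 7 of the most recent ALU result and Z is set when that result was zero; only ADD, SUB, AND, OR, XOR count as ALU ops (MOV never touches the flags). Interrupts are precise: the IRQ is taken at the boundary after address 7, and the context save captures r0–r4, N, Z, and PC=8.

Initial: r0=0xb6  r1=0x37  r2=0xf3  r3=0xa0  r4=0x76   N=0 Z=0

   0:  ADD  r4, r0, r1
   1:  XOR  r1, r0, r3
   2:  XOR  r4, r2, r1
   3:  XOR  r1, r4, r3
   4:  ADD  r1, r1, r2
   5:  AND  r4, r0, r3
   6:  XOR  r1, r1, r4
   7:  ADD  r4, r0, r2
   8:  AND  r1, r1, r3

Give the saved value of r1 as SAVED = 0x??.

SAVED = 0x98

after  0: r0=0xb6 r1=0x37 r2=0xf3 r3=0xa0 r4=0xed  N=1 Z=0
after  1: r0=0xb6 r1=0x16 r2=0xf3 r3=0xa0 r4=0xed  N=0 Z=0
after  2: r0=0xb6 r1=0x16 r2=0xf3 r3=0xa0 r4=0xe5  N=1 Z=0
after  3: r0=0xb6 r1=0x45 r2=0xf3 r3=0xa0 r4=0xe5  N=0 Z=0
after  4: r0=0xb6 r1=0x38 r2=0xf3 r3=0xa0 r4=0xe5  N=0 Z=0
after  5: r0=0xb6 r1=0x38 r2=0xf3 r3=0xa0 r4=0xa0  N=1 Z=0
after  6: r0=0xb6 r1=0x98 r2=0xf3 r3=0xa0 r4=0xa0  N=1 Z=0
after  7: r0=0xb6 r1=0x98 r2=0xf3 r3=0xa0 r4=0xa9  N=1 Z=0
-- IRQ taken; context saved, return-PC = 8 --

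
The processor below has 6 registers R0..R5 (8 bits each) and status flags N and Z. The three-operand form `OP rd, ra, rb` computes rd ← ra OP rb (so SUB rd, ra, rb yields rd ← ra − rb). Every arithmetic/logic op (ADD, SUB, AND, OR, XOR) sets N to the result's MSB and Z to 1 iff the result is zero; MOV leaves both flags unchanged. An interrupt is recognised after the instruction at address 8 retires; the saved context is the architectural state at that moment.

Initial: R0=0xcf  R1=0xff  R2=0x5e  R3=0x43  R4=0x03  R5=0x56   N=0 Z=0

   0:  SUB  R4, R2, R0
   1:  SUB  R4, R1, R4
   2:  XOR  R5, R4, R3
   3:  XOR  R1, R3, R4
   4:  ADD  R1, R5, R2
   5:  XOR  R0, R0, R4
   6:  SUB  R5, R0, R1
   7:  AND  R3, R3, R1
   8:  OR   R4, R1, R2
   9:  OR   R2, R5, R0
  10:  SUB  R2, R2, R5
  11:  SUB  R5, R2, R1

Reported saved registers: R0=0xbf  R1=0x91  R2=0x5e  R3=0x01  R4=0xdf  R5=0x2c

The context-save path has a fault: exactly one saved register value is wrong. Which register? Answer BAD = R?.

BAD = R5

after  0: R0=0xcf R1=0xff R2=0x5e R3=0x43 R4=0x8f R5=0x56  N=1 Z=0
after  1: R0=0xcf R1=0xff R2=0x5e R3=0x43 R4=0x70 R5=0x56  N=0 Z=0
after  2: R0=0xcf R1=0xff R2=0x5e R3=0x43 R4=0x70 R5=0x33  N=0 Z=0
after  3: R0=0xcf R1=0x33 R2=0x5e R3=0x43 R4=0x70 R5=0x33  N=0 Z=0
after  4: R0=0xcf R1=0x91 R2=0x5e R3=0x43 R4=0x70 R5=0x33  N=1 Z=0
after  5: R0=0xbf R1=0x91 R2=0x5e R3=0x43 R4=0x70 R5=0x33  N=1 Z=0
after  6: R0=0xbf R1=0x91 R2=0x5e R3=0x43 R4=0x70 R5=0x2e  N=0 Z=0
after  7: R0=0xbf R1=0x91 R2=0x5e R3=0x01 R4=0x70 R5=0x2e  N=0 Z=0
after  8: R0=0xbf R1=0x91 R2=0x5e R3=0x01 R4=0xdf R5=0x2e  N=1 Z=0
-- IRQ taken; context saved, return-PC = 9 --
mismatch: R5: reported 0x2c vs actual 0x2e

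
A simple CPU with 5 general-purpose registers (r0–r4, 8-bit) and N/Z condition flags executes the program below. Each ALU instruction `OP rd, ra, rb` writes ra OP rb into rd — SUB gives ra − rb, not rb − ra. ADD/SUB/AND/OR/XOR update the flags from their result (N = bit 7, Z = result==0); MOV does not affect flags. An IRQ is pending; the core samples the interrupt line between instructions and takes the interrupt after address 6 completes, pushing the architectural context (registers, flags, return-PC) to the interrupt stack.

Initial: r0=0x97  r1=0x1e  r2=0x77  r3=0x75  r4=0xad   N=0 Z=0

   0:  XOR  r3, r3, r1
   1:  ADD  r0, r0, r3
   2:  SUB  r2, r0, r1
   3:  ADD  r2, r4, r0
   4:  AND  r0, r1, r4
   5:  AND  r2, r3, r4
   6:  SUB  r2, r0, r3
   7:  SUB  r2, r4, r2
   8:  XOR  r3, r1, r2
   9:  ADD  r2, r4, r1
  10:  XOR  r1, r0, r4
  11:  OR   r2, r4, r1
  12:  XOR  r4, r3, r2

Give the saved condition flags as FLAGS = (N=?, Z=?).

after  0: r0=0x97 r1=0x1e r2=0x77 r3=0x6b r4=0xad  N=0 Z=0
after  1: r0=0x02 r1=0x1e r2=0x77 r3=0x6b r4=0xad  N=0 Z=0
after  2: r0=0x02 r1=0x1e r2=0xe4 r3=0x6b r4=0xad  N=1 Z=0
after  3: r0=0x02 r1=0x1e r2=0xaf r3=0x6b r4=0xad  N=1 Z=0
after  4: r0=0x0c r1=0x1e r2=0xaf r3=0x6b r4=0xad  N=0 Z=0
after  5: r0=0x0c r1=0x1e r2=0x29 r3=0x6b r4=0xad  N=0 Z=0
after  6: r0=0x0c r1=0x1e r2=0xa1 r3=0x6b r4=0xad  N=1 Z=0
-- IRQ taken; context saved, return-PC = 7 --

FLAGS = (N=1, Z=0)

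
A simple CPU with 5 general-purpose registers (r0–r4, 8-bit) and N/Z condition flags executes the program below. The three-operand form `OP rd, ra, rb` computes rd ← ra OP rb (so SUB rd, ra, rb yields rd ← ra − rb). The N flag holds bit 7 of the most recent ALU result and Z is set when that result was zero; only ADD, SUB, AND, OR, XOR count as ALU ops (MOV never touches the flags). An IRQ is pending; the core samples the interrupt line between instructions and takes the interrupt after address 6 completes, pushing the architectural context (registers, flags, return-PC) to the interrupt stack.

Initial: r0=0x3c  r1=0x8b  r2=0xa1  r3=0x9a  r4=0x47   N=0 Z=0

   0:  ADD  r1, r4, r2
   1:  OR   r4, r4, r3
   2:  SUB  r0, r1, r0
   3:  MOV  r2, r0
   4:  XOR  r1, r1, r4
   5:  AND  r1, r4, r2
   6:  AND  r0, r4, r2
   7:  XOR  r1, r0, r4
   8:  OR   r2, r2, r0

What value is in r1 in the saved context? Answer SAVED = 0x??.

after  0: r0=0x3c r1=0xe8 r2=0xa1 r3=0x9a r4=0x47  N=1 Z=0
after  1: r0=0x3c r1=0xe8 r2=0xa1 r3=0x9a r4=0xdf  N=1 Z=0
after  2: r0=0xac r1=0xe8 r2=0xa1 r3=0x9a r4=0xdf  N=1 Z=0
after  3: r0=0xac r1=0xe8 r2=0xac r3=0x9a r4=0xdf  N=1 Z=0
after  4: r0=0xac r1=0x37 r2=0xac r3=0x9a r4=0xdf  N=0 Z=0
after  5: r0=0xac r1=0x8c r2=0xac r3=0x9a r4=0xdf  N=1 Z=0
after  6: r0=0x8c r1=0x8c r2=0xac r3=0x9a r4=0xdf  N=1 Z=0
-- IRQ taken; context saved, return-PC = 7 --

SAVED = 0x8c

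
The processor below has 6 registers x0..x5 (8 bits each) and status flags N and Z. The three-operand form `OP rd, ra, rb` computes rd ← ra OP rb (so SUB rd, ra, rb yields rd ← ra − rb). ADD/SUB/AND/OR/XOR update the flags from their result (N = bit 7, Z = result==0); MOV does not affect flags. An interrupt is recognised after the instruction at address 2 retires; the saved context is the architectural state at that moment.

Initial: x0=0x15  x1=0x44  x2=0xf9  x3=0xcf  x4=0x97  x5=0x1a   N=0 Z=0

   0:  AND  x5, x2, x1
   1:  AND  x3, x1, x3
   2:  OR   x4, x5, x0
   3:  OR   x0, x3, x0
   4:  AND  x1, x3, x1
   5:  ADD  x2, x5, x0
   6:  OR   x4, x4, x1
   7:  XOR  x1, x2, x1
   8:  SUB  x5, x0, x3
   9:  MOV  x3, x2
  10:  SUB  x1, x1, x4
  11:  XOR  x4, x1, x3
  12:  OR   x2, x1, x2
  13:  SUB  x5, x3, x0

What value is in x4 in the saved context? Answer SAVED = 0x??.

after  0: x0=0x15 x1=0x44 x2=0xf9 x3=0xcf x4=0x97 x5=0x40  N=0 Z=0
after  1: x0=0x15 x1=0x44 x2=0xf9 x3=0x44 x4=0x97 x5=0x40  N=0 Z=0
after  2: x0=0x15 x1=0x44 x2=0xf9 x3=0x44 x4=0x55 x5=0x40  N=0 Z=0
-- IRQ taken; context saved, return-PC = 3 --

SAVED = 0x55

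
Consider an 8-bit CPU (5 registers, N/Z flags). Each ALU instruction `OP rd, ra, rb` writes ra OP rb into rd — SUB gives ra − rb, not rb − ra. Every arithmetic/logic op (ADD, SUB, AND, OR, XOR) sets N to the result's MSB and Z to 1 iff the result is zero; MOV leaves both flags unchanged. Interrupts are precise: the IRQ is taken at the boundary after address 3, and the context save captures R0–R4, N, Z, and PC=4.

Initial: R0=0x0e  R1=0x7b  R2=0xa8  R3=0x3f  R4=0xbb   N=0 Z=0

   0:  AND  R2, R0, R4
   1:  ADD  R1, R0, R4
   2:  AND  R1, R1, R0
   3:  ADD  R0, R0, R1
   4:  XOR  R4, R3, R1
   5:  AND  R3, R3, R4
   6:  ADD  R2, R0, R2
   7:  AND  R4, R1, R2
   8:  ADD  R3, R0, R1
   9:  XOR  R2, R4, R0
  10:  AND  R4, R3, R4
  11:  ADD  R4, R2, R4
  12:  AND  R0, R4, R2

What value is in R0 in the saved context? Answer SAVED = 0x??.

after  0: R0=0x0e R1=0x7b R2=0x0a R3=0x3f R4=0xbb  N=0 Z=0
after  1: R0=0x0e R1=0xc9 R2=0x0a R3=0x3f R4=0xbb  N=1 Z=0
after  2: R0=0x0e R1=0x08 R2=0x0a R3=0x3f R4=0xbb  N=0 Z=0
after  3: R0=0x16 R1=0x08 R2=0x0a R3=0x3f R4=0xbb  N=0 Z=0
-- IRQ taken; context saved, return-PC = 4 --

SAVED = 0x16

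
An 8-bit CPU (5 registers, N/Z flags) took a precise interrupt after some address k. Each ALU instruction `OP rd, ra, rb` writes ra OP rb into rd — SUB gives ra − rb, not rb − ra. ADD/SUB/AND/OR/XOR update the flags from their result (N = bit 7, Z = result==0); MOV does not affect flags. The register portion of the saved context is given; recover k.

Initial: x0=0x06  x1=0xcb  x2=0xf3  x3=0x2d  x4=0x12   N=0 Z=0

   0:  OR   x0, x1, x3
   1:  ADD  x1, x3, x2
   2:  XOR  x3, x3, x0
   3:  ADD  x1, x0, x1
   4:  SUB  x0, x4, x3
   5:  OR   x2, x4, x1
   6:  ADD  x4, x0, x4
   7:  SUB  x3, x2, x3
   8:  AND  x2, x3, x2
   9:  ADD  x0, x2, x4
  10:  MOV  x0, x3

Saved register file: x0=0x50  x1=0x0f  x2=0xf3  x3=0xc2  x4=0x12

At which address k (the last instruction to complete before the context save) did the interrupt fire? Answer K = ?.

after  0: x0=0xef x1=0xcb x2=0xf3 x3=0x2d x4=0x12  N=1 Z=0
after  1: x0=0xef x1=0x20 x2=0xf3 x3=0x2d x4=0x12  N=0 Z=0
after  2: x0=0xef x1=0x20 x2=0xf3 x3=0xc2 x4=0x12  N=1 Z=0
after  3: x0=0xef x1=0x0f x2=0xf3 x3=0xc2 x4=0x12  N=0 Z=0
after  4: x0=0x50 x1=0x0f x2=0xf3 x3=0xc2 x4=0x12  N=0 Z=0
-- IRQ taken; context saved, return-PC = 5 --

K = 4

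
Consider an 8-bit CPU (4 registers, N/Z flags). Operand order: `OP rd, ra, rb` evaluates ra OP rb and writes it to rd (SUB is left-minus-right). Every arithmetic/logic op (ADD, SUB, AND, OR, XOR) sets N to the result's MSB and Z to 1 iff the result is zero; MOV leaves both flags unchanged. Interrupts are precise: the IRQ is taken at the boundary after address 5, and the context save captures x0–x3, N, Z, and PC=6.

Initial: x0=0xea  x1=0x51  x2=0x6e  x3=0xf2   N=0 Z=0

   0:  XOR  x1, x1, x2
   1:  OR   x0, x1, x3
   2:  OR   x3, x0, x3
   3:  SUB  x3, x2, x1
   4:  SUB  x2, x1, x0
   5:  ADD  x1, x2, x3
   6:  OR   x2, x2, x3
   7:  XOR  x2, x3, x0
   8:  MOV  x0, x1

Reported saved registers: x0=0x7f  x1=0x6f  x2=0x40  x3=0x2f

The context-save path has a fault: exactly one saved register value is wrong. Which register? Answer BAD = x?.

after  0: x0=0xea x1=0x3f x2=0x6e x3=0xf2  N=0 Z=0
after  1: x0=0xff x1=0x3f x2=0x6e x3=0xf2  N=1 Z=0
after  2: x0=0xff x1=0x3f x2=0x6e x3=0xff  N=1 Z=0
after  3: x0=0xff x1=0x3f x2=0x6e x3=0x2f  N=0 Z=0
after  4: x0=0xff x1=0x3f x2=0x40 x3=0x2f  N=0 Z=0
after  5: x0=0xff x1=0x6f x2=0x40 x3=0x2f  N=0 Z=0
-- IRQ taken; context saved, return-PC = 6 --
mismatch: x0: reported 0x7f vs actual 0xff

BAD = x0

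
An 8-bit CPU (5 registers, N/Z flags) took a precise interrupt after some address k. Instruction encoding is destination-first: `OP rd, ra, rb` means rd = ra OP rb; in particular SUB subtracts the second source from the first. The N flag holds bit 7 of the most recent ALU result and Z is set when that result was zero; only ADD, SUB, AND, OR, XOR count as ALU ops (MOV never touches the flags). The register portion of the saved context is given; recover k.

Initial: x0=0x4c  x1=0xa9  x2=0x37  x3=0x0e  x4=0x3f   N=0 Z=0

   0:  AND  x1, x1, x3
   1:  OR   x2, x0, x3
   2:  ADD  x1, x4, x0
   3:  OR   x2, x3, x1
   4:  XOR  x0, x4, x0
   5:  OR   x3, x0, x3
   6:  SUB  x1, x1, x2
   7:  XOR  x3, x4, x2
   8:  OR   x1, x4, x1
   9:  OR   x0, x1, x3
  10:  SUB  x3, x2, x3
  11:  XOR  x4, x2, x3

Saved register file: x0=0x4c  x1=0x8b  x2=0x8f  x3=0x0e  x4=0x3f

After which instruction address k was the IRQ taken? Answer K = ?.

K = 3

after  0: x0=0x4c x1=0x08 x2=0x37 x3=0x0e x4=0x3f  N=0 Z=0
after  1: x0=0x4c x1=0x08 x2=0x4e x3=0x0e x4=0x3f  N=0 Z=0
after  2: x0=0x4c x1=0x8b x2=0x4e x3=0x0e x4=0x3f  N=1 Z=0
after  3: x0=0x4c x1=0x8b x2=0x8f x3=0x0e x4=0x3f  N=1 Z=0
-- IRQ taken; context saved, return-PC = 4 --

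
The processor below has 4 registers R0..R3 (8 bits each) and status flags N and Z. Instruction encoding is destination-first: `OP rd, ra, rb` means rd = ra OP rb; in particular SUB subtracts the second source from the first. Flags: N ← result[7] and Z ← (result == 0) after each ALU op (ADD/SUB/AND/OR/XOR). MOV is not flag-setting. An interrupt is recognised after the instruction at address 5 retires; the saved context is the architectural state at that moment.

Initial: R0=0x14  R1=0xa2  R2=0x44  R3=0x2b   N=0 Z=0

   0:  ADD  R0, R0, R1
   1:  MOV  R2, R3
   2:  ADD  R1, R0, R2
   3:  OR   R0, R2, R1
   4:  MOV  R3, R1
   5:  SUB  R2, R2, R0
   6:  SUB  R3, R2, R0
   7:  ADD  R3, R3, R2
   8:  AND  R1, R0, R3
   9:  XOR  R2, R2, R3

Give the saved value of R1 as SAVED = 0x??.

after  0: R0=0xb6 R1=0xa2 R2=0x44 R3=0x2b  N=1 Z=0
after  1: R0=0xb6 R1=0xa2 R2=0x2b R3=0x2b  N=1 Z=0
after  2: R0=0xb6 R1=0xe1 R2=0x2b R3=0x2b  N=1 Z=0
after  3: R0=0xeb R1=0xe1 R2=0x2b R3=0x2b  N=1 Z=0
after  4: R0=0xeb R1=0xe1 R2=0x2b R3=0xe1  N=1 Z=0
after  5: R0=0xeb R1=0xe1 R2=0x40 R3=0xe1  N=0 Z=0
-- IRQ taken; context saved, return-PC = 6 --

SAVED = 0xe1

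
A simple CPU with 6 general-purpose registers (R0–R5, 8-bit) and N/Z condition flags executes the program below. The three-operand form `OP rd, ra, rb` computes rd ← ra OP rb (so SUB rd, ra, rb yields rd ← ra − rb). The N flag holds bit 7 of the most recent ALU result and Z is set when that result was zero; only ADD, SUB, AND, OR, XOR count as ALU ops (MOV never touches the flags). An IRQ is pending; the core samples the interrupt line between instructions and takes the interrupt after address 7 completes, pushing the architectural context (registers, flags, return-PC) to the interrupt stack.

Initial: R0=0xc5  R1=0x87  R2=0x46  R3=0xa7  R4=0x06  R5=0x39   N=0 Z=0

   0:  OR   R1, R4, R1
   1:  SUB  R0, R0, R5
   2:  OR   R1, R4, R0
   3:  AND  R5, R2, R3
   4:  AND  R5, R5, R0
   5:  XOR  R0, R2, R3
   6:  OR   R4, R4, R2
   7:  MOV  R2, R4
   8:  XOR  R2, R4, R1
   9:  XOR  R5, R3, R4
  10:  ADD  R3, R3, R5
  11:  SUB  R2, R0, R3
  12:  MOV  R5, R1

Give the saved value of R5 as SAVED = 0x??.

after  0: R0=0xc5 R1=0x87 R2=0x46 R3=0xa7 R4=0x06 R5=0x39  N=1 Z=0
after  1: R0=0x8c R1=0x87 R2=0x46 R3=0xa7 R4=0x06 R5=0x39  N=1 Z=0
after  2: R0=0x8c R1=0x8e R2=0x46 R3=0xa7 R4=0x06 R5=0x39  N=1 Z=0
after  3: R0=0x8c R1=0x8e R2=0x46 R3=0xa7 R4=0x06 R5=0x06  N=0 Z=0
after  4: R0=0x8c R1=0x8e R2=0x46 R3=0xa7 R4=0x06 R5=0x04  N=0 Z=0
after  5: R0=0xe1 R1=0x8e R2=0x46 R3=0xa7 R4=0x06 R5=0x04  N=1 Z=0
after  6: R0=0xe1 R1=0x8e R2=0x46 R3=0xa7 R4=0x46 R5=0x04  N=0 Z=0
after  7: R0=0xe1 R1=0x8e R2=0x46 R3=0xa7 R4=0x46 R5=0x04  N=0 Z=0
-- IRQ taken; context saved, return-PC = 8 --

SAVED = 0x04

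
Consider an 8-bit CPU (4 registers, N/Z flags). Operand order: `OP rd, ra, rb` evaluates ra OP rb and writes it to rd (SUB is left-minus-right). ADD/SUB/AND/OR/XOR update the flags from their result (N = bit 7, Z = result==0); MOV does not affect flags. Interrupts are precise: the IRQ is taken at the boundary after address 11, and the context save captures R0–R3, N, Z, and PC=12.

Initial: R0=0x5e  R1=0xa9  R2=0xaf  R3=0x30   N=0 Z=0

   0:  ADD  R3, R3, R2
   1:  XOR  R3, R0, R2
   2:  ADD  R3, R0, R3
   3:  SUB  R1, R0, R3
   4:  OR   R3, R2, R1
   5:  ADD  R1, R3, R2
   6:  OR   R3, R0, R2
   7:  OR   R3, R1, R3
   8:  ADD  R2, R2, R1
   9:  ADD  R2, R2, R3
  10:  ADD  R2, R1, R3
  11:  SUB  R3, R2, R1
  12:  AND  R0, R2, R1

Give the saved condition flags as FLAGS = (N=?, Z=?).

after  0: R0=0x5e R1=0xa9 R2=0xaf R3=0xdf  N=1 Z=0
after  1: R0=0x5e R1=0xa9 R2=0xaf R3=0xf1  N=1 Z=0
after  2: R0=0x5e R1=0xa9 R2=0xaf R3=0x4f  N=0 Z=0
after  3: R0=0x5e R1=0x0f R2=0xaf R3=0x4f  N=0 Z=0
after  4: R0=0x5e R1=0x0f R2=0xaf R3=0xaf  N=1 Z=0
after  5: R0=0x5e R1=0x5e R2=0xaf R3=0xaf  N=0 Z=0
after  6: R0=0x5e R1=0x5e R2=0xaf R3=0xff  N=1 Z=0
after  7: R0=0x5e R1=0x5e R2=0xaf R3=0xff  N=1 Z=0
after  8: R0=0x5e R1=0x5e R2=0x0d R3=0xff  N=0 Z=0
after  9: R0=0x5e R1=0x5e R2=0x0c R3=0xff  N=0 Z=0
after 10: R0=0x5e R1=0x5e R2=0x5d R3=0xff  N=0 Z=0
after 11: R0=0x5e R1=0x5e R2=0x5d R3=0xff  N=1 Z=0
-- IRQ taken; context saved, return-PC = 12 --

FLAGS = (N=1, Z=0)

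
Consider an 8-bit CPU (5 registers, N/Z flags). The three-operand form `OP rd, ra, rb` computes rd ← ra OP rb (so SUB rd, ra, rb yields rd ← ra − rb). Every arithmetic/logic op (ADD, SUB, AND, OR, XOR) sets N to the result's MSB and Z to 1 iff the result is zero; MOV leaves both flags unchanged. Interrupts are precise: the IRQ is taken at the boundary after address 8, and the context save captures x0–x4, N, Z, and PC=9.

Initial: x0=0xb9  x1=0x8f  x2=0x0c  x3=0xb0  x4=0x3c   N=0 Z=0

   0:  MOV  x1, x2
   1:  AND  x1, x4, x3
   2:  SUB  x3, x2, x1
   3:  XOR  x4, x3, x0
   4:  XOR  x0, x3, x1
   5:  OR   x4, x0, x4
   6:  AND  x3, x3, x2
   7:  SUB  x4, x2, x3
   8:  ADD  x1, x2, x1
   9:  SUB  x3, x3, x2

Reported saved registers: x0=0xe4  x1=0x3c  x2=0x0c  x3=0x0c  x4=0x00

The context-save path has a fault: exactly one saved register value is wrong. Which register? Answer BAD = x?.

BAD = x0

after  0: x0=0xb9 x1=0x0c x2=0x0c x3=0xb0 x4=0x3c  N=0 Z=0
after  1: x0=0xb9 x1=0x30 x2=0x0c x3=0xb0 x4=0x3c  N=0 Z=0
after  2: x0=0xb9 x1=0x30 x2=0x0c x3=0xdc x4=0x3c  N=1 Z=0
after  3: x0=0xb9 x1=0x30 x2=0x0c x3=0xdc x4=0x65  N=0 Z=0
after  4: x0=0xec x1=0x30 x2=0x0c x3=0xdc x4=0x65  N=1 Z=0
after  5: x0=0xec x1=0x30 x2=0x0c x3=0xdc x4=0xed  N=1 Z=0
after  6: x0=0xec x1=0x30 x2=0x0c x3=0x0c x4=0xed  N=0 Z=0
after  7: x0=0xec x1=0x30 x2=0x0c x3=0x0c x4=0x00  N=0 Z=1
after  8: x0=0xec x1=0x3c x2=0x0c x3=0x0c x4=0x00  N=0 Z=0
-- IRQ taken; context saved, return-PC = 9 --
mismatch: x0: reported 0xe4 vs actual 0xec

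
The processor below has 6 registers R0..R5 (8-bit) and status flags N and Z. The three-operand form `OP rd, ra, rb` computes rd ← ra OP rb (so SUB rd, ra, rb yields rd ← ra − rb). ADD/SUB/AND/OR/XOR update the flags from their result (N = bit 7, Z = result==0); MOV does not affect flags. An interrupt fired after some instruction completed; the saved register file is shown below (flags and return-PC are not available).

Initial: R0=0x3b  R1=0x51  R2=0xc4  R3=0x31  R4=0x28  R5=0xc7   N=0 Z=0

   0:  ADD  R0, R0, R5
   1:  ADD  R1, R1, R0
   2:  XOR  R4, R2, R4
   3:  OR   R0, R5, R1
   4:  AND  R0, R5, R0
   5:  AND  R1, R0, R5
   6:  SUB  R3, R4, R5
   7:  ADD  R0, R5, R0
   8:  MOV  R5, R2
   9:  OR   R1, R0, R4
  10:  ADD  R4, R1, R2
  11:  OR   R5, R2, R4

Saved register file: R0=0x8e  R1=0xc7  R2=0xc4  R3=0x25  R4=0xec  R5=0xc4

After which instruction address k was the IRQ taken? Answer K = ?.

K = 8

after  0: R0=0x02 R1=0x51 R2=0xc4 R3=0x31 R4=0x28 R5=0xc7  N=0 Z=0
after  1: R0=0x02 R1=0x53 R2=0xc4 R3=0x31 R4=0x28 R5=0xc7  N=0 Z=0
after  2: R0=0x02 R1=0x53 R2=0xc4 R3=0x31 R4=0xec R5=0xc7  N=1 Z=0
after  3: R0=0xd7 R1=0x53 R2=0xc4 R3=0x31 R4=0xec R5=0xc7  N=1 Z=0
after  4: R0=0xc7 R1=0x53 R2=0xc4 R3=0x31 R4=0xec R5=0xc7  N=1 Z=0
after  5: R0=0xc7 R1=0xc7 R2=0xc4 R3=0x31 R4=0xec R5=0xc7  N=1 Z=0
after  6: R0=0xc7 R1=0xc7 R2=0xc4 R3=0x25 R4=0xec R5=0xc7  N=0 Z=0
after  7: R0=0x8e R1=0xc7 R2=0xc4 R3=0x25 R4=0xec R5=0xc7  N=1 Z=0
after  8: R0=0x8e R1=0xc7 R2=0xc4 R3=0x25 R4=0xec R5=0xc4  N=1 Z=0
-- IRQ taken; context saved, return-PC = 9 --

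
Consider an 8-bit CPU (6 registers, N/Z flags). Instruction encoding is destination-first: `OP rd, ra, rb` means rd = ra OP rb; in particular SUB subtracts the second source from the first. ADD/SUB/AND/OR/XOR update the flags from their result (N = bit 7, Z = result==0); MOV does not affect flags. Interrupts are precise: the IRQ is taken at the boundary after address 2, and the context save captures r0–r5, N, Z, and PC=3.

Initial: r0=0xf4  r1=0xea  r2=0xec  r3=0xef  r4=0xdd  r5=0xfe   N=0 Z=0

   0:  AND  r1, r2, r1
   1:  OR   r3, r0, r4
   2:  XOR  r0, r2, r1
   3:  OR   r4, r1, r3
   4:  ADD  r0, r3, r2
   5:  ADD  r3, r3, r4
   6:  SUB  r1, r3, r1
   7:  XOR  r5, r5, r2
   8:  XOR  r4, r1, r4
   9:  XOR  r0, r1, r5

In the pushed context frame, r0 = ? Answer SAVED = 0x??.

SAVED = 0x04

after  0: r0=0xf4 r1=0xe8 r2=0xec r3=0xef r4=0xdd r5=0xfe  N=1 Z=0
after  1: r0=0xf4 r1=0xe8 r2=0xec r3=0xfd r4=0xdd r5=0xfe  N=1 Z=0
after  2: r0=0x04 r1=0xe8 r2=0xec r3=0xfd r4=0xdd r5=0xfe  N=0 Z=0
-- IRQ taken; context saved, return-PC = 3 --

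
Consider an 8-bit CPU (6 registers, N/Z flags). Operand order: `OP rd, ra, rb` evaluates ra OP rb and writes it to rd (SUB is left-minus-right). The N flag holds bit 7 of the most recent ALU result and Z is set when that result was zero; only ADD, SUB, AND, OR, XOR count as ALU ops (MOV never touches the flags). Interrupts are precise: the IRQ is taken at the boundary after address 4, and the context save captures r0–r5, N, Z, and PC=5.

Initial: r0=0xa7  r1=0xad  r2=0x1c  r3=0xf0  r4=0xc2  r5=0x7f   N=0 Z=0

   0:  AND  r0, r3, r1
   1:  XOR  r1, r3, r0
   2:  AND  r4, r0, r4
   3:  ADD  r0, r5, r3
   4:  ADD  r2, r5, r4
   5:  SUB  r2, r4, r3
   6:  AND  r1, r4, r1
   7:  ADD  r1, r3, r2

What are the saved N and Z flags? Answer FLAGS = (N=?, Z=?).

after  0: r0=0xa0 r1=0xad r2=0x1c r3=0xf0 r4=0xc2 r5=0x7f  N=1 Z=0
after  1: r0=0xa0 r1=0x50 r2=0x1c r3=0xf0 r4=0xc2 r5=0x7f  N=0 Z=0
after  2: r0=0xa0 r1=0x50 r2=0x1c r3=0xf0 r4=0x80 r5=0x7f  N=1 Z=0
after  3: r0=0x6f r1=0x50 r2=0x1c r3=0xf0 r4=0x80 r5=0x7f  N=0 Z=0
after  4: r0=0x6f r1=0x50 r2=0xff r3=0xf0 r4=0x80 r5=0x7f  N=1 Z=0
-- IRQ taken; context saved, return-PC = 5 --

FLAGS = (N=1, Z=0)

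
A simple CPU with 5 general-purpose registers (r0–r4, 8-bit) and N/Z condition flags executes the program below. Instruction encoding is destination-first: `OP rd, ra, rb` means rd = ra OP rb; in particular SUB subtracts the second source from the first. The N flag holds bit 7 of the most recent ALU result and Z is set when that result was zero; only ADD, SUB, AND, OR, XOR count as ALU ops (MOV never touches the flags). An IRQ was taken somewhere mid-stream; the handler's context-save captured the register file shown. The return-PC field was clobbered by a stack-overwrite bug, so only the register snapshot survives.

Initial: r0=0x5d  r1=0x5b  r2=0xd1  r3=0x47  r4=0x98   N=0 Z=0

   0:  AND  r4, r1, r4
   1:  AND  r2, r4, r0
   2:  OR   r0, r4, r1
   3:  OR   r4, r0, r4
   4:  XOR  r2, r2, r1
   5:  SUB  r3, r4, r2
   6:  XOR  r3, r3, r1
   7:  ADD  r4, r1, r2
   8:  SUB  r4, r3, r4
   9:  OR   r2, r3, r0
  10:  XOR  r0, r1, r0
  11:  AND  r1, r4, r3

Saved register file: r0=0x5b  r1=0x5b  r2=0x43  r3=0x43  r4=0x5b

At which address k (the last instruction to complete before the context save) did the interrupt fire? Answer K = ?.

K = 6

after  0: r0=0x5d r1=0x5b r2=0xd1 r3=0x47 r4=0x18  N=0 Z=0
after  1: r0=0x5d r1=0x5b r2=0x18 r3=0x47 r4=0x18  N=0 Z=0
after  2: r0=0x5b r1=0x5b r2=0x18 r3=0x47 r4=0x18  N=0 Z=0
after  3: r0=0x5b r1=0x5b r2=0x18 r3=0x47 r4=0x5b  N=0 Z=0
after  4: r0=0x5b r1=0x5b r2=0x43 r3=0x47 r4=0x5b  N=0 Z=0
after  5: r0=0x5b r1=0x5b r2=0x43 r3=0x18 r4=0x5b  N=0 Z=0
after  6: r0=0x5b r1=0x5b r2=0x43 r3=0x43 r4=0x5b  N=0 Z=0
-- IRQ taken; context saved, return-PC = 7 --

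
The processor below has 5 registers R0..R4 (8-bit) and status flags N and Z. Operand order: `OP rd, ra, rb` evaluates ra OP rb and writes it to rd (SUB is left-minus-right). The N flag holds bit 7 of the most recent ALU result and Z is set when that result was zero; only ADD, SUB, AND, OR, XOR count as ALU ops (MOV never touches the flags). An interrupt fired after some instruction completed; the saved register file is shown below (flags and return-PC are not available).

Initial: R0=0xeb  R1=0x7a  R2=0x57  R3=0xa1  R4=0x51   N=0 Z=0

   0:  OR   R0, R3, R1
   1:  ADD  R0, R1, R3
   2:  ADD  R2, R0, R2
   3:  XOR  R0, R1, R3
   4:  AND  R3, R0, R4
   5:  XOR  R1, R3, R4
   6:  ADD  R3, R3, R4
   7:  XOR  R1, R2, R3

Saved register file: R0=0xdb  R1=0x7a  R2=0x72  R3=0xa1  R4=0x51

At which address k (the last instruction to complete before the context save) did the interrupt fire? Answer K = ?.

K = 3

after  0: R0=0xfb R1=0x7a R2=0x57 R3=0xa1 R4=0x51  N=1 Z=0
after  1: R0=0x1b R1=0x7a R2=0x57 R3=0xa1 R4=0x51  N=0 Z=0
after  2: R0=0x1b R1=0x7a R2=0x72 R3=0xa1 R4=0x51  N=0 Z=0
after  3: R0=0xdb R1=0x7a R2=0x72 R3=0xa1 R4=0x51  N=1 Z=0
-- IRQ taken; context saved, return-PC = 4 --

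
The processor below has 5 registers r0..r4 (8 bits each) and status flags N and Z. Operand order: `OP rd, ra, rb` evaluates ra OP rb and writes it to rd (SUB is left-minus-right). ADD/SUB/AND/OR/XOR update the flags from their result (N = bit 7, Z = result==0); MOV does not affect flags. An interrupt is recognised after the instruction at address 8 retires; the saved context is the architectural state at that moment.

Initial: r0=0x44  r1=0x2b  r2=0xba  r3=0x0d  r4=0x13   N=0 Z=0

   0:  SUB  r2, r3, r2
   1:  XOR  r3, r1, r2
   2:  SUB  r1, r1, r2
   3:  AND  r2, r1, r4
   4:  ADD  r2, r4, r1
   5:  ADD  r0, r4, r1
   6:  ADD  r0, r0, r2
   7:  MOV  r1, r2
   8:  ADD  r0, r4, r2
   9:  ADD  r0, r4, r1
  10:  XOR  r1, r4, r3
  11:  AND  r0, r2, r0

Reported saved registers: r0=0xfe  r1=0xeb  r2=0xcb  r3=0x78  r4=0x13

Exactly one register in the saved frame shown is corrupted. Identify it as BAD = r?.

after  0: r0=0x44 r1=0x2b r2=0x53 r3=0x0d r4=0x13  N=0 Z=0
after  1: r0=0x44 r1=0x2b r2=0x53 r3=0x78 r4=0x13  N=0 Z=0
after  2: r0=0x44 r1=0xd8 r2=0x53 r3=0x78 r4=0x13  N=1 Z=0
after  3: r0=0x44 r1=0xd8 r2=0x10 r3=0x78 r4=0x13  N=0 Z=0
after  4: r0=0x44 r1=0xd8 r2=0xeb r3=0x78 r4=0x13  N=1 Z=0
after  5: r0=0xeb r1=0xd8 r2=0xeb r3=0x78 r4=0x13  N=1 Z=0
after  6: r0=0xd6 r1=0xd8 r2=0xeb r3=0x78 r4=0x13  N=1 Z=0
after  7: r0=0xd6 r1=0xeb r2=0xeb r3=0x78 r4=0x13  N=1 Z=0
after  8: r0=0xfe r1=0xeb r2=0xeb r3=0x78 r4=0x13  N=1 Z=0
-- IRQ taken; context saved, return-PC = 9 --
mismatch: r2: reported 0xcb vs actual 0xeb

BAD = r2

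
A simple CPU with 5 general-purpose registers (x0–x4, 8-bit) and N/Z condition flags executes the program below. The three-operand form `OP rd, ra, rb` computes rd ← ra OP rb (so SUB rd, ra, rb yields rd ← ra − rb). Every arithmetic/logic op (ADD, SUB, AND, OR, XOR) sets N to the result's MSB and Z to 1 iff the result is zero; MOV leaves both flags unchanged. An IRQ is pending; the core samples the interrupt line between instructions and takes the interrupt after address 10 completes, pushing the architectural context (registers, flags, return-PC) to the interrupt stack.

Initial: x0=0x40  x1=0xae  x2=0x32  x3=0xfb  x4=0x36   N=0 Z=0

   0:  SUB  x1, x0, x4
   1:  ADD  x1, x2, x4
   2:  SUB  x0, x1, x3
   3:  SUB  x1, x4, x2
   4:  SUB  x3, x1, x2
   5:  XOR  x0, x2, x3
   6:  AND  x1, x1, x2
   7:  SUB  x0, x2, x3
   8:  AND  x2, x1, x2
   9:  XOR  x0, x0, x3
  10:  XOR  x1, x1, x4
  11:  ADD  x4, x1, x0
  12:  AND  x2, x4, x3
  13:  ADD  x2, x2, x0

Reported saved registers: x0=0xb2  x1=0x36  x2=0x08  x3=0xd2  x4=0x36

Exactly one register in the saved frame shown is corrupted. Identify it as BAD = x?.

after  0: x0=0x40 x1=0x0a x2=0x32 x3=0xfb x4=0x36  N=0 Z=0
after  1: x0=0x40 x1=0x68 x2=0x32 x3=0xfb x4=0x36  N=0 Z=0
after  2: x0=0x6d x1=0x68 x2=0x32 x3=0xfb x4=0x36  N=0 Z=0
after  3: x0=0x6d x1=0x04 x2=0x32 x3=0xfb x4=0x36  N=0 Z=0
after  4: x0=0x6d x1=0x04 x2=0x32 x3=0xd2 x4=0x36  N=1 Z=0
after  5: x0=0xe0 x1=0x04 x2=0x32 x3=0xd2 x4=0x36  N=1 Z=0
after  6: x0=0xe0 x1=0x00 x2=0x32 x3=0xd2 x4=0x36  N=0 Z=1
after  7: x0=0x60 x1=0x00 x2=0x32 x3=0xd2 x4=0x36  N=0 Z=0
after  8: x0=0x60 x1=0x00 x2=0x00 x3=0xd2 x4=0x36  N=0 Z=1
after  9: x0=0xb2 x1=0x00 x2=0x00 x3=0xd2 x4=0x36  N=1 Z=0
after 10: x0=0xb2 x1=0x36 x2=0x00 x3=0xd2 x4=0x36  N=0 Z=0
-- IRQ taken; context saved, return-PC = 11 --
mismatch: x2: reported 0x08 vs actual 0x00

BAD = x2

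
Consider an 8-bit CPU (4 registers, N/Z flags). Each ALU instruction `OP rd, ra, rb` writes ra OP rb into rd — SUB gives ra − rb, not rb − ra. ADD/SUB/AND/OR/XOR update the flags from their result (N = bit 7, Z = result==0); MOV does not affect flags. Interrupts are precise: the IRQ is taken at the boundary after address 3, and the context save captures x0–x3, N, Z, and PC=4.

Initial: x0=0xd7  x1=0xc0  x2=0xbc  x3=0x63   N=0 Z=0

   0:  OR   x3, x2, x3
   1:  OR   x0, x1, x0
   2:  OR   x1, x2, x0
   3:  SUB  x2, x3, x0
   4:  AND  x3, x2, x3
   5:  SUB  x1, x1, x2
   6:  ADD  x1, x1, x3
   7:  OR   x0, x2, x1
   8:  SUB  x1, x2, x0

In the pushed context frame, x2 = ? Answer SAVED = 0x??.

SAVED = 0x28

after  0: x0=0xd7 x1=0xc0 x2=0xbc x3=0xff  N=1 Z=0
after  1: x0=0xd7 x1=0xc0 x2=0xbc x3=0xff  N=1 Z=0
after  2: x0=0xd7 x1=0xff x2=0xbc x3=0xff  N=1 Z=0
after  3: x0=0xd7 x1=0xff x2=0x28 x3=0xff  N=0 Z=0
-- IRQ taken; context saved, return-PC = 4 --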